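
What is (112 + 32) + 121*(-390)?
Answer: -47046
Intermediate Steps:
(112 + 32) + 121*(-390) = 144 - 47190 = -47046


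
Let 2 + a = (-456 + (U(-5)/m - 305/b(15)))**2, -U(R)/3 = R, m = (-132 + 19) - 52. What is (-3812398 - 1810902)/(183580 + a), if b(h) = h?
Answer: -3061886850/223548863 ≈ -13.697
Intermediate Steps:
m = -165 (m = -113 - 52 = -165)
U(R) = -3*R
a = 247179106/1089 (a = -2 + (-456 + (-3*(-5)/(-165) - 305/15))**2 = -2 + (-456 + (15*(-1/165) - 305*1/15))**2 = -2 + (-456 + (-1/11 - 61/3))**2 = -2 + (-456 - 674/33)**2 = -2 + (-15722/33)**2 = -2 + 247181284/1089 = 247179106/1089 ≈ 2.2698e+5)
(-3812398 - 1810902)/(183580 + a) = (-3812398 - 1810902)/(183580 + 247179106/1089) = -5623300/447097726/1089 = -5623300*1089/447097726 = -3061886850/223548863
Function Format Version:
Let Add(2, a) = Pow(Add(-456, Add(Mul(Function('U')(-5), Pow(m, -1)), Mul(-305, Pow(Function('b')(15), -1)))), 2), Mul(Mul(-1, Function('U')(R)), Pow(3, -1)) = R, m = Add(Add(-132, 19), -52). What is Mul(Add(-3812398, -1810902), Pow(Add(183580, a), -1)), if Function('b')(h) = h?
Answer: Rational(-3061886850, 223548863) ≈ -13.697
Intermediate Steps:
m = -165 (m = Add(-113, -52) = -165)
Function('U')(R) = Mul(-3, R)
a = Rational(247179106, 1089) (a = Add(-2, Pow(Add(-456, Add(Mul(Mul(-3, -5), Pow(-165, -1)), Mul(-305, Pow(15, -1)))), 2)) = Add(-2, Pow(Add(-456, Add(Mul(15, Rational(-1, 165)), Mul(-305, Rational(1, 15)))), 2)) = Add(-2, Pow(Add(-456, Add(Rational(-1, 11), Rational(-61, 3))), 2)) = Add(-2, Pow(Add(-456, Rational(-674, 33)), 2)) = Add(-2, Pow(Rational(-15722, 33), 2)) = Add(-2, Rational(247181284, 1089)) = Rational(247179106, 1089) ≈ 2.2698e+5)
Mul(Add(-3812398, -1810902), Pow(Add(183580, a), -1)) = Mul(Add(-3812398, -1810902), Pow(Add(183580, Rational(247179106, 1089)), -1)) = Mul(-5623300, Pow(Rational(447097726, 1089), -1)) = Mul(-5623300, Rational(1089, 447097726)) = Rational(-3061886850, 223548863)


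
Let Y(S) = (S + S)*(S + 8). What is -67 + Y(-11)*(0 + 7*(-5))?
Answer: -2377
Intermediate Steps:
Y(S) = 2*S*(8 + S) (Y(S) = (2*S)*(8 + S) = 2*S*(8 + S))
-67 + Y(-11)*(0 + 7*(-5)) = -67 + (2*(-11)*(8 - 11))*(0 + 7*(-5)) = -67 + (2*(-11)*(-3))*(0 - 35) = -67 + 66*(-35) = -67 - 2310 = -2377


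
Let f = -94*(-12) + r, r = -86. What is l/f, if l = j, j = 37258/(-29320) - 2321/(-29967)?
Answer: -524229383/457767501240 ≈ -0.0011452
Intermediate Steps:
j = -524229383/439316220 (j = 37258*(-1/29320) - 2321*(-1/29967) = -18629/14660 + 2321/29967 = -524229383/439316220 ≈ -1.1933)
f = 1042 (f = -94*(-12) - 86 = 1128 - 86 = 1042)
l = -524229383/439316220 ≈ -1.1933
l/f = -524229383/439316220/1042 = -524229383/439316220*1/1042 = -524229383/457767501240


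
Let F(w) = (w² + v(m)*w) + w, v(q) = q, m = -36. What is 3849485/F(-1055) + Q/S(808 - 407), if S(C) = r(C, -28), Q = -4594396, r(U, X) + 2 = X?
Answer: 21133764659/137994 ≈ 1.5315e+5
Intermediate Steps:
r(U, X) = -2 + X
F(w) = w² - 35*w (F(w) = (w² - 36*w) + w = w² - 35*w)
S(C) = -30 (S(C) = -2 - 28 = -30)
3849485/F(-1055) + Q/S(808 - 407) = 3849485/((-1055*(-35 - 1055))) - 4594396/(-30) = 3849485/((-1055*(-1090))) - 4594396*(-1/30) = 3849485/1149950 + 2297198/15 = 3849485*(1/1149950) + 2297198/15 = 769897/229990 + 2297198/15 = 21133764659/137994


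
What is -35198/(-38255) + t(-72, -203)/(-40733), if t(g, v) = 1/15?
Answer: 614450393/667817535 ≈ 0.92009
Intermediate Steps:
t(g, v) = 1/15
-35198/(-38255) + t(-72, -203)/(-40733) = -35198/(-38255) + (1/15)/(-40733) = -35198*(-1/38255) + (1/15)*(-1/40733) = 35198/38255 - 1/610995 = 614450393/667817535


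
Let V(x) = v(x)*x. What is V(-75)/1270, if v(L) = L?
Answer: 1125/254 ≈ 4.4291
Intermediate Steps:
V(x) = x**2 (V(x) = x*x = x**2)
V(-75)/1270 = (-75)**2/1270 = 5625*(1/1270) = 1125/254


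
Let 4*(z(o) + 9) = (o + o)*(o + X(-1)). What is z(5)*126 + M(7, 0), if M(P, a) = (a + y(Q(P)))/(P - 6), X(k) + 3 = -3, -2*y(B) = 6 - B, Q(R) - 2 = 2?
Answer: -1450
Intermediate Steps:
Q(R) = 4 (Q(R) = 2 + 2 = 4)
y(B) = -3 + B/2 (y(B) = -(6 - B)/2 = -3 + B/2)
X(k) = -6 (X(k) = -3 - 3 = -6)
M(P, a) = (-1 + a)/(-6 + P) (M(P, a) = (a + (-3 + (½)*4))/(P - 6) = (a + (-3 + 2))/(-6 + P) = (a - 1)/(-6 + P) = (-1 + a)/(-6 + P))
z(o) = -9 + o*(-6 + o)/2 (z(o) = -9 + ((o + o)*(o - 6))/4 = -9 + ((2*o)*(-6 + o))/4 = -9 + (2*o*(-6 + o))/4 = -9 + o*(-6 + o)/2)
z(5)*126 + M(7, 0) = (-9 + (½)*5² - 3*5)*126 + (-1 + 0)/(-6 + 7) = (-9 + (½)*25 - 15)*126 - 1/1 = (-9 + 25/2 - 15)*126 + 1*(-1) = -23/2*126 - 1 = -1449 - 1 = -1450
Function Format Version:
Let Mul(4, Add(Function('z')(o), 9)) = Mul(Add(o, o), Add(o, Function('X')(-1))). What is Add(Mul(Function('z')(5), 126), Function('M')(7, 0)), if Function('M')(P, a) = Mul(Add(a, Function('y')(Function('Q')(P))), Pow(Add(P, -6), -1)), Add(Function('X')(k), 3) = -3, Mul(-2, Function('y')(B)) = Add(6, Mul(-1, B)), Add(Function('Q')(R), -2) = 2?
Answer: -1450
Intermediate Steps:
Function('Q')(R) = 4 (Function('Q')(R) = Add(2, 2) = 4)
Function('y')(B) = Add(-3, Mul(Rational(1, 2), B)) (Function('y')(B) = Mul(Rational(-1, 2), Add(6, Mul(-1, B))) = Add(-3, Mul(Rational(1, 2), B)))
Function('X')(k) = -6 (Function('X')(k) = Add(-3, -3) = -6)
Function('M')(P, a) = Mul(Pow(Add(-6, P), -1), Add(-1, a)) (Function('M')(P, a) = Mul(Add(a, Add(-3, Mul(Rational(1, 2), 4))), Pow(Add(P, -6), -1)) = Mul(Add(a, Add(-3, 2)), Pow(Add(-6, P), -1)) = Mul(Add(a, -1), Pow(Add(-6, P), -1)) = Mul(Add(-1, a), Pow(Add(-6, P), -1)) = Mul(Pow(Add(-6, P), -1), Add(-1, a)))
Function('z')(o) = Add(-9, Mul(Rational(1, 2), o, Add(-6, o))) (Function('z')(o) = Add(-9, Mul(Rational(1, 4), Mul(Add(o, o), Add(o, -6)))) = Add(-9, Mul(Rational(1, 4), Mul(Mul(2, o), Add(-6, o)))) = Add(-9, Mul(Rational(1, 4), Mul(2, o, Add(-6, o)))) = Add(-9, Mul(Rational(1, 2), o, Add(-6, o))))
Add(Mul(Function('z')(5), 126), Function('M')(7, 0)) = Add(Mul(Add(-9, Mul(Rational(1, 2), Pow(5, 2)), Mul(-3, 5)), 126), Mul(Pow(Add(-6, 7), -1), Add(-1, 0))) = Add(Mul(Add(-9, Mul(Rational(1, 2), 25), -15), 126), Mul(Pow(1, -1), -1)) = Add(Mul(Add(-9, Rational(25, 2), -15), 126), Mul(1, -1)) = Add(Mul(Rational(-23, 2), 126), -1) = Add(-1449, -1) = -1450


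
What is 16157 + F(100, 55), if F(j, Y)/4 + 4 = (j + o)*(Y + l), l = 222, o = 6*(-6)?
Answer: 87053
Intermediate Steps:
o = -36
F(j, Y) = -16 + 4*(-36 + j)*(222 + Y) (F(j, Y) = -16 + 4*((j - 36)*(Y + 222)) = -16 + 4*((-36 + j)*(222 + Y)) = -16 + 4*(-36 + j)*(222 + Y))
16157 + F(100, 55) = 16157 + (-31984 - 144*55 + 888*100 + 4*55*100) = 16157 + (-31984 - 7920 + 88800 + 22000) = 16157 + 70896 = 87053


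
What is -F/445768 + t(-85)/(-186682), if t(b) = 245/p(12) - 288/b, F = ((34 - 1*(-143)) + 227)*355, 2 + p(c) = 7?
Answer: -142360578894/442089578185 ≈ -0.32202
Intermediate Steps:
p(c) = 5 (p(c) = -2 + 7 = 5)
F = 143420 (F = ((34 + 143) + 227)*355 = (177 + 227)*355 = 404*355 = 143420)
t(b) = 49 - 288/b (t(b) = 245/5 - 288/b = 245*(⅕) - 288/b = 49 - 288/b)
-F/445768 + t(-85)/(-186682) = -1*143420/445768 + (49 - 288/(-85))/(-186682) = -143420*1/445768 + (49 - 288*(-1/85))*(-1/186682) = -35855/111442 + (49 + 288/85)*(-1/186682) = -35855/111442 + (4453/85)*(-1/186682) = -35855/111442 - 4453/15867970 = -142360578894/442089578185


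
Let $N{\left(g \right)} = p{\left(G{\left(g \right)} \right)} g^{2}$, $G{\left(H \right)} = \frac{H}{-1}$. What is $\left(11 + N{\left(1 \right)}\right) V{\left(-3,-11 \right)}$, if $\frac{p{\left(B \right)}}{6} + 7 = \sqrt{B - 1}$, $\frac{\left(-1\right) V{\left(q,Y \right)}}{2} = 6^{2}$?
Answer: $2232 - 432 i \sqrt{2} \approx 2232.0 - 610.94 i$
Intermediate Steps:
$G{\left(H \right)} = - H$ ($G{\left(H \right)} = H \left(-1\right) = - H$)
$V{\left(q,Y \right)} = -72$ ($V{\left(q,Y \right)} = - 2 \cdot 6^{2} = \left(-2\right) 36 = -72$)
$p{\left(B \right)} = -42 + 6 \sqrt{-1 + B}$ ($p{\left(B \right)} = -42 + 6 \sqrt{B - 1} = -42 + 6 \sqrt{-1 + B}$)
$N{\left(g \right)} = g^{2} \left(-42 + 6 \sqrt{-1 - g}\right)$ ($N{\left(g \right)} = \left(-42 + 6 \sqrt{-1 - g}\right) g^{2} = g^{2} \left(-42 + 6 \sqrt{-1 - g}\right)$)
$\left(11 + N{\left(1 \right)}\right) V{\left(-3,-11 \right)} = \left(11 + 6 \cdot 1^{2} \left(-7 + \sqrt{-1 - 1}\right)\right) \left(-72\right) = \left(11 + 6 \cdot 1 \left(-7 + \sqrt{-1 - 1}\right)\right) \left(-72\right) = \left(11 + 6 \cdot 1 \left(-7 + \sqrt{-2}\right)\right) \left(-72\right) = \left(11 + 6 \cdot 1 \left(-7 + i \sqrt{2}\right)\right) \left(-72\right) = \left(11 - \left(42 - 6 i \sqrt{2}\right)\right) \left(-72\right) = \left(-31 + 6 i \sqrt{2}\right) \left(-72\right) = 2232 - 432 i \sqrt{2}$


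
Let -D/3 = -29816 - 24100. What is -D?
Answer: -161748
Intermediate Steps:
D = 161748 (D = -3*(-29816 - 24100) = -3*(-53916) = 161748)
-D = -1*161748 = -161748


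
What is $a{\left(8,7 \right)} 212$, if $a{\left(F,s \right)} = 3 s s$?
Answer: $31164$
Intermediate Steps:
$a{\left(F,s \right)} = 3 s^{2}$
$a{\left(8,7 \right)} 212 = 3 \cdot 7^{2} \cdot 212 = 3 \cdot 49 \cdot 212 = 147 \cdot 212 = 31164$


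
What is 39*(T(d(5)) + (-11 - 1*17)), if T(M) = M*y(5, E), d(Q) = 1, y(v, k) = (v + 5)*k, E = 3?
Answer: 78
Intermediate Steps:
y(v, k) = k*(5 + v) (y(v, k) = (5 + v)*k = k*(5 + v))
T(M) = 30*M (T(M) = M*(3*(5 + 5)) = M*(3*10) = M*30 = 30*M)
39*(T(d(5)) + (-11 - 1*17)) = 39*(30*1 + (-11 - 1*17)) = 39*(30 + (-11 - 17)) = 39*(30 - 28) = 39*2 = 78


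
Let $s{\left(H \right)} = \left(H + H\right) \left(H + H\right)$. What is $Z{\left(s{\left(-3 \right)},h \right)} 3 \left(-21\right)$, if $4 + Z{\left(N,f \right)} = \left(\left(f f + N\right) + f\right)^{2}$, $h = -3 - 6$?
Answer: $-734580$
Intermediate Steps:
$h = -9$ ($h = -3 - 6 = -9$)
$s{\left(H \right)} = 4 H^{2}$ ($s{\left(H \right)} = 2 H 2 H = 4 H^{2}$)
$Z{\left(N,f \right)} = -4 + \left(N + f + f^{2}\right)^{2}$ ($Z{\left(N,f \right)} = -4 + \left(\left(f f + N\right) + f\right)^{2} = -4 + \left(\left(f^{2} + N\right) + f\right)^{2} = -4 + \left(\left(N + f^{2}\right) + f\right)^{2} = -4 + \left(N + f + f^{2}\right)^{2}$)
$Z{\left(s{\left(-3 \right)},h \right)} 3 \left(-21\right) = \left(-4 + \left(4 \left(-3\right)^{2} - 9 + \left(-9\right)^{2}\right)^{2}\right) 3 \left(-21\right) = \left(-4 + \left(4 \cdot 9 - 9 + 81\right)^{2}\right) 3 \left(-21\right) = \left(-4 + \left(36 - 9 + 81\right)^{2}\right) 3 \left(-21\right) = \left(-4 + 108^{2}\right) 3 \left(-21\right) = \left(-4 + 11664\right) 3 \left(-21\right) = 11660 \cdot 3 \left(-21\right) = 34980 \left(-21\right) = -734580$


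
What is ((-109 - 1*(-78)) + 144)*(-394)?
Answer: -44522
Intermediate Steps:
((-109 - 1*(-78)) + 144)*(-394) = ((-109 + 78) + 144)*(-394) = (-31 + 144)*(-394) = 113*(-394) = -44522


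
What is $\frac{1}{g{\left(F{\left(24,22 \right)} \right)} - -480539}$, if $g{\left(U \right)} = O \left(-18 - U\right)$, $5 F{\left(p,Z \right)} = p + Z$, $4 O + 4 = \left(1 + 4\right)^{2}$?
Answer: $\frac{5}{2401981} \approx 2.0816 \cdot 10^{-6}$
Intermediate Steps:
$O = \frac{21}{4}$ ($O = -1 + \frac{\left(1 + 4\right)^{2}}{4} = -1 + \frac{5^{2}}{4} = -1 + \frac{1}{4} \cdot 25 = -1 + \frac{25}{4} = \frac{21}{4} \approx 5.25$)
$F{\left(p,Z \right)} = \frac{Z}{5} + \frac{p}{5}$ ($F{\left(p,Z \right)} = \frac{p + Z}{5} = \frac{Z + p}{5} = \frac{Z}{5} + \frac{p}{5}$)
$g{\left(U \right)} = - \frac{189}{2} - \frac{21 U}{4}$ ($g{\left(U \right)} = \frac{21 \left(-18 - U\right)}{4} = - \frac{189}{2} - \frac{21 U}{4}$)
$\frac{1}{g{\left(F{\left(24,22 \right)} \right)} - -480539} = \frac{1}{\left(- \frac{189}{2} - \frac{21 \left(\frac{1}{5} \cdot 22 + \frac{1}{5} \cdot 24\right)}{4}\right) - -480539} = \frac{1}{\left(- \frac{189}{2} - \frac{21 \left(\frac{22}{5} + \frac{24}{5}\right)}{4}\right) + \left(481152 - 613\right)} = \frac{1}{\left(- \frac{189}{2} - \frac{483}{10}\right) + 480539} = \frac{1}{- \frac{714}{5} + 480539} = \frac{1}{\frac{2401981}{5}} = \frac{5}{2401981}$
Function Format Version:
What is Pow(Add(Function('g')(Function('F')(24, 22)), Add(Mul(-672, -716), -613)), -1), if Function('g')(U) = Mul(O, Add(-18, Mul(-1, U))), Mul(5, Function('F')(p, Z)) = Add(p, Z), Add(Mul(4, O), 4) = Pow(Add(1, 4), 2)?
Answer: Rational(5, 2401981) ≈ 2.0816e-6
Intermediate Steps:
O = Rational(21, 4) (O = Add(-1, Mul(Rational(1, 4), Pow(Add(1, 4), 2))) = Add(-1, Mul(Rational(1, 4), Pow(5, 2))) = Add(-1, Mul(Rational(1, 4), 25)) = Add(-1, Rational(25, 4)) = Rational(21, 4) ≈ 5.2500)
Function('F')(p, Z) = Add(Mul(Rational(1, 5), Z), Mul(Rational(1, 5), p)) (Function('F')(p, Z) = Mul(Rational(1, 5), Add(p, Z)) = Mul(Rational(1, 5), Add(Z, p)) = Add(Mul(Rational(1, 5), Z), Mul(Rational(1, 5), p)))
Function('g')(U) = Add(Rational(-189, 2), Mul(Rational(-21, 4), U)) (Function('g')(U) = Mul(Rational(21, 4), Add(-18, Mul(-1, U))) = Add(Rational(-189, 2), Mul(Rational(-21, 4), U)))
Pow(Add(Function('g')(Function('F')(24, 22)), Add(Mul(-672, -716), -613)), -1) = Pow(Add(Add(Rational(-189, 2), Mul(Rational(-21, 4), Add(Mul(Rational(1, 5), 22), Mul(Rational(1, 5), 24)))), Add(Mul(-672, -716), -613)), -1) = Pow(Add(Add(Rational(-189, 2), Mul(Rational(-21, 4), Add(Rational(22, 5), Rational(24, 5)))), Add(481152, -613)), -1) = Pow(Add(Add(Rational(-189, 2), Mul(Rational(-21, 4), Rational(46, 5))), 480539), -1) = Pow(Add(Add(Rational(-189, 2), Rational(-483, 10)), 480539), -1) = Pow(Add(Rational(-714, 5), 480539), -1) = Pow(Rational(2401981, 5), -1) = Rational(5, 2401981)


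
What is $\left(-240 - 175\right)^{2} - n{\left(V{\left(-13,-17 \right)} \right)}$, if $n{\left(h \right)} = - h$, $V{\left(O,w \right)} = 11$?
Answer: $172236$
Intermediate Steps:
$\left(-240 - 175\right)^{2} - n{\left(V{\left(-13,-17 \right)} \right)} = \left(-240 - 175\right)^{2} - \left(-1\right) 11 = \left(-415\right)^{2} - -11 = 172225 + 11 = 172236$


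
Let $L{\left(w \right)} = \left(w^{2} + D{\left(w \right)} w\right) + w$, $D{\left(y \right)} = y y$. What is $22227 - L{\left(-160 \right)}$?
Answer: $4092787$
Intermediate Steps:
$D{\left(y \right)} = y^{2}$
$L{\left(w \right)} = w + w^{2} + w^{3}$ ($L{\left(w \right)} = \left(w^{2} + w^{2} w\right) + w = \left(w^{2} + w^{3}\right) + w = w + w^{2} + w^{3}$)
$22227 - L{\left(-160 \right)} = 22227 - - 160 \left(1 - 160 + \left(-160\right)^{2}\right) = 22227 - - 160 \left(1 - 160 + 25600\right) = 22227 - \left(-160\right) 25441 = 22227 - -4070560 = 22227 + 4070560 = 4092787$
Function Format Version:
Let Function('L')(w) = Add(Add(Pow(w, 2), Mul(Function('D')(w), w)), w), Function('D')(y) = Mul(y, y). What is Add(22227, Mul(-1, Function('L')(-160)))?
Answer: 4092787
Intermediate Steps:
Function('D')(y) = Pow(y, 2)
Function('L')(w) = Add(w, Pow(w, 2), Pow(w, 3)) (Function('L')(w) = Add(Add(Pow(w, 2), Mul(Pow(w, 2), w)), w) = Add(Add(Pow(w, 2), Pow(w, 3)), w) = Add(w, Pow(w, 2), Pow(w, 3)))
Add(22227, Mul(-1, Function('L')(-160))) = Add(22227, Mul(-1, Mul(-160, Add(1, -160, Pow(-160, 2))))) = Add(22227, Mul(-1, Mul(-160, Add(1, -160, 25600)))) = Add(22227, Mul(-1, Mul(-160, 25441))) = Add(22227, Mul(-1, -4070560)) = Add(22227, 4070560) = 4092787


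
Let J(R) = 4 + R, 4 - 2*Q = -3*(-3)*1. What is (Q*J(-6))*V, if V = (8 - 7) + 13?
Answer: 70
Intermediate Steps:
Q = -5/2 (Q = 2 - (-3*(-3))/2 = 2 - 9/2 = -5/2 ≈ -2.5000)
V = 14 (V = 1 + 13 = 14)
(Q*J(-6))*V = -5*(4 - 6)/2*14 = -5/2*(-2)*14 = 5*14 = 70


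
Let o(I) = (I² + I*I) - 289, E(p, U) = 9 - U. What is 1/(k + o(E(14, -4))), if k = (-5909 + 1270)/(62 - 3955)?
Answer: 3893/195396 ≈ 0.019924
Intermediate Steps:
k = 4639/3893 (k = -4639/(-3893) = -4639*(-1/3893) = 4639/3893 ≈ 1.1916)
o(I) = -289 + 2*I² (o(I) = (I² + I²) - 289 = 2*I² - 289 = -289 + 2*I²)
1/(k + o(E(14, -4))) = 1/(4639/3893 + (-289 + 2*(9 - 1*(-4))²)) = 1/(4639/3893 + (-289 + 2*(9 + 4)²)) = 1/(4639/3893 + (-289 + 2*13²)) = 1/(4639/3893 + (-289 + 2*169)) = 1/(4639/3893 + (-289 + 338)) = 1/(4639/3893 + 49) = 1/(195396/3893) = 3893/195396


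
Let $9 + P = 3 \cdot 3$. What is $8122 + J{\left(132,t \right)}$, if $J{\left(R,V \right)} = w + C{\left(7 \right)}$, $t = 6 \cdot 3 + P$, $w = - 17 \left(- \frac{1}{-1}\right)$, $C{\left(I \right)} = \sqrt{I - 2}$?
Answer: $8105 + \sqrt{5} \approx 8107.2$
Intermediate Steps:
$C{\left(I \right)} = \sqrt{-2 + I}$
$P = 0$ ($P = -9 + 3 \cdot 3 = -9 + 9 = 0$)
$w = -17$ ($w = - 17 \left(\left(-1\right) \left(-1\right)\right) = \left(-17\right) 1 = -17$)
$t = 18$ ($t = 6 \cdot 3 + 0 = 18 + 0 = 18$)
$J{\left(R,V \right)} = -17 + \sqrt{5}$ ($J{\left(R,V \right)} = -17 + \sqrt{-2 + 7} = -17 + \sqrt{5}$)
$8122 + J{\left(132,t \right)} = 8122 - \left(17 - \sqrt{5}\right) = 8105 + \sqrt{5}$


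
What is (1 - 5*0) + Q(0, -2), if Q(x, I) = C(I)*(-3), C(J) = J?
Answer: 7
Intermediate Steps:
Q(x, I) = -3*I (Q(x, I) = I*(-3) = -3*I)
(1 - 5*0) + Q(0, -2) = (1 - 5*0) - 3*(-2) = (1 + 0) + 6 = 1 + 6 = 7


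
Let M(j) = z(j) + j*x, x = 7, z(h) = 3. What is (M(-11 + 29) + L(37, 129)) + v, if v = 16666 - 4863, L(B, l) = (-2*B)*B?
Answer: 9194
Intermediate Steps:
L(B, l) = -2*B**2
M(j) = 3 + 7*j (M(j) = 3 + j*7 = 3 + 7*j)
v = 11803
(M(-11 + 29) + L(37, 129)) + v = ((3 + 7*(-11 + 29)) - 2*37**2) + 11803 = ((3 + 7*18) - 2*1369) + 11803 = ((3 + 126) - 2738) + 11803 = (129 - 2738) + 11803 = -2609 + 11803 = 9194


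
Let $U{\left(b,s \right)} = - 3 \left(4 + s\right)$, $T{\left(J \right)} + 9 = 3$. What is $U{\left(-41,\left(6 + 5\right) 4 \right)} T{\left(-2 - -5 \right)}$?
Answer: $864$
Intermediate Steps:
$T{\left(J \right)} = -6$ ($T{\left(J \right)} = -9 + 3 = -6$)
$U{\left(b,s \right)} = -12 - 3 s$
$U{\left(-41,\left(6 + 5\right) 4 \right)} T{\left(-2 - -5 \right)} = \left(-12 - 3 \left(6 + 5\right) 4\right) \left(-6\right) = \left(-12 - 3 \cdot 11 \cdot 4\right) \left(-6\right) = \left(-12 - 132\right) \left(-6\right) = \left(-144\right) \left(-6\right) = 864$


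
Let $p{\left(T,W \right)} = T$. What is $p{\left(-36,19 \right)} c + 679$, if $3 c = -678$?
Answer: $8815$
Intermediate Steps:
$c = -226$ ($c = \frac{1}{3} \left(-678\right) = -226$)
$p{\left(-36,19 \right)} c + 679 = \left(-36\right) \left(-226\right) + 679 = 8136 + 679 = 8815$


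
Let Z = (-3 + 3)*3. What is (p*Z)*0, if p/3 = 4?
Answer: 0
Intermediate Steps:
p = 12 (p = 3*4 = 12)
Z = 0 (Z = 0*3 = 0)
(p*Z)*0 = (12*0)*0 = 0*0 = 0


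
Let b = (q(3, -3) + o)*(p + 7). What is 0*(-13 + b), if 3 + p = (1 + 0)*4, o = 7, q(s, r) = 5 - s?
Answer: 0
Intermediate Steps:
p = 1 (p = -3 + (1 + 0)*4 = -3 + 1*4 = -3 + 4 = 1)
b = 72 (b = ((5 - 1*3) + 7)*(1 + 7) = ((5 - 3) + 7)*8 = (2 + 7)*8 = 9*8 = 72)
0*(-13 + b) = 0*(-13 + 72) = 0*59 = 0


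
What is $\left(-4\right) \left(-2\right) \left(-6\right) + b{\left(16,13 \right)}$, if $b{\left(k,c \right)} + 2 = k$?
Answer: $-34$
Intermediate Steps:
$b{\left(k,c \right)} = -2 + k$
$\left(-4\right) \left(-2\right) \left(-6\right) + b{\left(16,13 \right)} = \left(-4\right) \left(-2\right) \left(-6\right) + \left(-2 + 16\right) = 8 \left(-6\right) + 14 = -48 + 14 = -34$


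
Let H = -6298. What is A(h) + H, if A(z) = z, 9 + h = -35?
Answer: -6342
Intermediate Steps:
h = -44 (h = -9 - 35 = -44)
A(h) + H = -44 - 6298 = -6342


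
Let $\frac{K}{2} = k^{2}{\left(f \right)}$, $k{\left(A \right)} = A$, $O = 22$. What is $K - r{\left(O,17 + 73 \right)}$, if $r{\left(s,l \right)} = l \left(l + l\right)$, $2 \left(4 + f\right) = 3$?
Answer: $- \frac{32375}{2} \approx -16188.0$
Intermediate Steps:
$f = - \frac{5}{2}$ ($f = -4 + \frac{1}{2} \cdot 3 = -4 + \frac{3}{2} = - \frac{5}{2} \approx -2.5$)
$r{\left(s,l \right)} = 2 l^{2}$ ($r{\left(s,l \right)} = l 2 l = 2 l^{2}$)
$K = \frac{25}{2}$ ($K = 2 \left(- \frac{5}{2}\right)^{2} = 2 \cdot \frac{25}{4} = \frac{25}{2} \approx 12.5$)
$K - r{\left(O,17 + 73 \right)} = \frac{25}{2} - 2 \left(17 + 73\right)^{2} = \frac{25}{2} - 2 \cdot 90^{2} = \frac{25}{2} - 2 \cdot 8100 = \frac{25}{2} - 16200 = - \frac{32375}{2}$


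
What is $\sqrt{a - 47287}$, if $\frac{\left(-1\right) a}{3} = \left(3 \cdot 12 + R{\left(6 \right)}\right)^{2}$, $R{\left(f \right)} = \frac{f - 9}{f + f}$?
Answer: $\frac{i \sqrt{817939}}{4} \approx 226.1 i$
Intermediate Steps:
$R{\left(f \right)} = \frac{-9 + f}{2 f}$
$a = - \frac{61347}{16}$ ($a = - 3 \left(3 \cdot 12 + \frac{-9 + 6}{2 \cdot 6}\right)^{2} = - 3 \left(36 + \frac{1}{2} \cdot \frac{1}{6} \left(-3\right)\right)^{2} = - 3 \left(36 - \frac{1}{4}\right)^{2} = - 3 \left(\frac{143}{4}\right)^{2} = \left(-3\right) \frac{20449}{16} = - \frac{61347}{16} \approx -3834.2$)
$\sqrt{a - 47287} = \sqrt{- \frac{61347}{16} - 47287} = \sqrt{- \frac{817939}{16}} = \frac{i \sqrt{817939}}{4}$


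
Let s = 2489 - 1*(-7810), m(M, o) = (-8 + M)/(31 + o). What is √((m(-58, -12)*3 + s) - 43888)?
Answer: I*√12129391/19 ≈ 183.3*I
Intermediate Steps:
m(M, o) = (-8 + M)/(31 + o)
s = 10299 (s = 2489 + 7810 = 10299)
√((m(-58, -12)*3 + s) - 43888) = √((((-8 - 58)/(31 - 12))*3 + 10299) - 43888) = √(((-66/19)*3 + 10299) - 43888) = √((((1/19)*(-66))*3 + 10299) - 43888) = √((-66/19*3 + 10299) - 43888) = √((-198/19 + 10299) - 43888) = √(195483/19 - 43888) = √(-638389/19) = I*√12129391/19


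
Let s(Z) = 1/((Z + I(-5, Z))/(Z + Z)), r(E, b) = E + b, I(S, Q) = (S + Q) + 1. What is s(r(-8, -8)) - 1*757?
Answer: -6805/9 ≈ -756.11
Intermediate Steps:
I(S, Q) = 1 + Q + S (I(S, Q) = (Q + S) + 1 = 1 + Q + S)
s(Z) = 2*Z/(-4 + 2*Z) (s(Z) = 1/((Z + (1 + Z - 5))/(Z + Z)) = 1/((Z + (-4 + Z))/((2*Z))) = 1/((-4 + 2*Z)*(1/(2*Z))) = 1/((-4 + 2*Z)/(2*Z)) = 2*Z/(-4 + 2*Z))
s(r(-8, -8)) - 1*757 = (-8 - 8)/(-2 + (-8 - 8)) - 1*757 = -16/(-2 - 16) - 757 = -16/(-18) - 757 = -16*(-1/18) - 757 = 8/9 - 757 = -6805/9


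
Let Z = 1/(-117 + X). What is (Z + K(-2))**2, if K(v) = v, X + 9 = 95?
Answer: 3969/961 ≈ 4.1301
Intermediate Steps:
X = 86 (X = -9 + 95 = 86)
Z = -1/31 (Z = 1/(-117 + 86) = 1/(-31) = -1/31 ≈ -0.032258)
(Z + K(-2))**2 = (-1/31 - 2)**2 = (-63/31)**2 = 3969/961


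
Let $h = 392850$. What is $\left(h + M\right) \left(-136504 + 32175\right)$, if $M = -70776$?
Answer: $-33601658346$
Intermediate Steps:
$\left(h + M\right) \left(-136504 + 32175\right) = \left(392850 - 70776\right) \left(-136504 + 32175\right) = 322074 \left(-104329\right) = -33601658346$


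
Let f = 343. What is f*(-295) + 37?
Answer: -101148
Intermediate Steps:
f*(-295) + 37 = 343*(-295) + 37 = -101185 + 37 = -101148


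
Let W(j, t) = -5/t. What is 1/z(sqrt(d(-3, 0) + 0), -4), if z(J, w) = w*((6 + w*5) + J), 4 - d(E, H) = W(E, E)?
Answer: 3/166 + sqrt(21)/2324 ≈ 0.020044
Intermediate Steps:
d(E, H) = 4 + 5/E (d(E, H) = 4 - (-5)/E = 4 + 5/E)
z(J, w) = w*(6 + J + 5*w) (z(J, w) = w*((6 + 5*w) + J) = w*(6 + J + 5*w))
1/z(sqrt(d(-3, 0) + 0), -4) = 1/(-4*(6 + sqrt((4 + 5/(-3)) + 0) + 5*(-4))) = 1/(-4*(6 + sqrt((4 + 5*(-1/3)) + 0) - 20)) = 1/(-4*(6 + sqrt((4 - 5/3) + 0) - 20)) = 1/(-4*(6 + sqrt(7/3 + 0) - 20)) = 1/(-4*(6 + sqrt(7/3) - 20)) = 1/(-4*(6 + sqrt(21)/3 - 20)) = 1/(-4*(-14 + sqrt(21)/3)) = 1/(56 - 4*sqrt(21)/3)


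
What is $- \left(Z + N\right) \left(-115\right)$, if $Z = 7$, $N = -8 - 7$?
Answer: $-920$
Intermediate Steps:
$N = -15$
$- \left(Z + N\right) \left(-115\right) = - \left(7 - 15\right) \left(-115\right) = - \left(-8\right) \left(-115\right) = \left(-1\right) 920 = -920$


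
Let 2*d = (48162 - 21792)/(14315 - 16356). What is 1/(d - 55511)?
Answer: -2041/113311136 ≈ -1.8012e-5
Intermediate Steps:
d = -13185/2041 (d = ((48162 - 21792)/(14315 - 16356))/2 = (26370/(-2041))/2 = (26370*(-1/2041))/2 = (1/2)*(-26370/2041) = -13185/2041 ≈ -6.4601)
1/(d - 55511) = 1/(-13185/2041 - 55511) = 1/(-113311136/2041) = -2041/113311136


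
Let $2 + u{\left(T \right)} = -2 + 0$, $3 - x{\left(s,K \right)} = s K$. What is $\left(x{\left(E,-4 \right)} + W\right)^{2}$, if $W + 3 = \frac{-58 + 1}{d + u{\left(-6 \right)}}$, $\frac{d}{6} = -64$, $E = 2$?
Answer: $\frac{9991921}{150544} \approx 66.372$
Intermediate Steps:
$d = -384$ ($d = 6 \left(-64\right) = -384$)
$x{\left(s,K \right)} = 3 - K s$ ($x{\left(s,K \right)} = 3 - s K = 3 - K s$)
$u{\left(T \right)} = -4$ ($u{\left(T \right)} = -2 + \left(-2 + 0\right) = -2 - 2 = -4$)
$W = - \frac{1107}{388}$ ($W = -3 + \frac{-58 + 1}{-384 - 4} = -3 - \frac{57}{-388} = -3 - - \frac{57}{388} = -3 + \frac{57}{388} = - \frac{1107}{388} \approx -2.8531$)
$\left(x{\left(E,-4 \right)} + W\right)^{2} = \left(\left(3 - \left(-4\right) 2\right) - \frac{1107}{388}\right)^{2} = \left(\left(3 + 8\right) - \frac{1107}{388}\right)^{2} = \left(11 - \frac{1107}{388}\right)^{2} = \left(\frac{3161}{388}\right)^{2} = \frac{9991921}{150544}$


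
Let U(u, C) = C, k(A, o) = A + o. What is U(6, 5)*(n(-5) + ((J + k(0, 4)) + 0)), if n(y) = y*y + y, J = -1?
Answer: 115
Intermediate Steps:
n(y) = y + y**2 (n(y) = y**2 + y = y + y**2)
U(6, 5)*(n(-5) + ((J + k(0, 4)) + 0)) = 5*(-5*(1 - 5) + ((-1 + (0 + 4)) + 0)) = 5*(-5*(-4) + ((-1 + 4) + 0)) = 5*(20 + (3 + 0)) = 5*(20 + 3) = 5*23 = 115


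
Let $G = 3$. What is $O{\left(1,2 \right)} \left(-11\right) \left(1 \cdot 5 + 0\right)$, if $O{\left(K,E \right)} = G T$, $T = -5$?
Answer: $825$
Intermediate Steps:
$O{\left(K,E \right)} = -15$ ($O{\left(K,E \right)} = 3 \left(-5\right) = -15$)
$O{\left(1,2 \right)} \left(-11\right) \left(1 \cdot 5 + 0\right) = \left(-15\right) \left(-11\right) \left(1 \cdot 5 + 0\right) = 165 \left(5 + 0\right) = 165 \cdot 5 = 825$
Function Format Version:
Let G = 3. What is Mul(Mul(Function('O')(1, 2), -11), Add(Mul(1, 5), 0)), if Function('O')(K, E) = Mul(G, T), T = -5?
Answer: 825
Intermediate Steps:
Function('O')(K, E) = -15 (Function('O')(K, E) = Mul(3, -5) = -15)
Mul(Mul(Function('O')(1, 2), -11), Add(Mul(1, 5), 0)) = Mul(Mul(-15, -11), Add(Mul(1, 5), 0)) = Mul(165, Add(5, 0)) = Mul(165, 5) = 825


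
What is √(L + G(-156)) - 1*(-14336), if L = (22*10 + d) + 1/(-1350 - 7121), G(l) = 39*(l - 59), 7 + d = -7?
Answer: 14336 + I*√586907390010/8471 ≈ 14336.0 + 90.438*I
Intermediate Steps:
d = -14 (d = -7 - 7 = -14)
G(l) = -2301 + 39*l (G(l) = 39*(-59 + l) = -2301 + 39*l)
L = 1745025/8471 (L = (22*10 - 14) + 1/(-1350 - 7121) = (220 - 14) + 1/(-8471) = 206 - 1/8471 = 1745025/8471 ≈ 206.00)
√(L + G(-156)) - 1*(-14336) = √(1745025/8471 + (-2301 + 39*(-156))) - 1*(-14336) = √(1745025/8471 + (-2301 - 6084)) + 14336 = √(1745025/8471 - 8385) + 14336 = √(-69284310/8471) + 14336 = I*√586907390010/8471 + 14336 = 14336 + I*√586907390010/8471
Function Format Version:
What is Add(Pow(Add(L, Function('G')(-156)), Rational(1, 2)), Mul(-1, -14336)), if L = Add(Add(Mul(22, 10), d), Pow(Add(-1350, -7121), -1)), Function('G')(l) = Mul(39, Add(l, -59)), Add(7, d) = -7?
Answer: Add(14336, Mul(Rational(1, 8471), I, Pow(586907390010, Rational(1, 2)))) ≈ Add(14336., Mul(90.438, I))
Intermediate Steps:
d = -14 (d = Add(-7, -7) = -14)
Function('G')(l) = Add(-2301, Mul(39, l)) (Function('G')(l) = Mul(39, Add(-59, l)) = Add(-2301, Mul(39, l)))
L = Rational(1745025, 8471) (L = Add(Add(Mul(22, 10), -14), Pow(Add(-1350, -7121), -1)) = Add(Add(220, -14), Pow(-8471, -1)) = Add(206, Rational(-1, 8471)) = Rational(1745025, 8471) ≈ 206.00)
Add(Pow(Add(L, Function('G')(-156)), Rational(1, 2)), Mul(-1, -14336)) = Add(Pow(Add(Rational(1745025, 8471), Add(-2301, Mul(39, -156))), Rational(1, 2)), Mul(-1, -14336)) = Add(Pow(Add(Rational(1745025, 8471), Add(-2301, -6084)), Rational(1, 2)), 14336) = Add(Pow(Add(Rational(1745025, 8471), -8385), Rational(1, 2)), 14336) = Add(Pow(Rational(-69284310, 8471), Rational(1, 2)), 14336) = Add(Mul(Rational(1, 8471), I, Pow(586907390010, Rational(1, 2))), 14336) = Add(14336, Mul(Rational(1, 8471), I, Pow(586907390010, Rational(1, 2))))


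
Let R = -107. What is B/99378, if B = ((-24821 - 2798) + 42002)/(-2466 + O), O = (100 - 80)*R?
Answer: -14383/457735068 ≈ -3.1422e-5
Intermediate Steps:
O = -2140 (O = (100 - 80)*(-107) = 20*(-107) = -2140)
B = -14383/4606 (B = ((-24821 - 2798) + 42002)/(-2466 - 2140) = (-27619 + 42002)/(-4606) = 14383*(-1/4606) = -14383/4606 ≈ -3.1227)
B/99378 = -14383/4606/99378 = -14383/4606*1/99378 = -14383/457735068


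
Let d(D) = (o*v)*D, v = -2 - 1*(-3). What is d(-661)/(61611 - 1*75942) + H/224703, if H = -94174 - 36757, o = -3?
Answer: -773986070/1073406231 ≈ -0.72106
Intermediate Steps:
v = 1 (v = -2 + 3 = 1)
H = -130931
d(D) = -3*D (d(D) = (-3*1)*D = -3*D)
d(-661)/(61611 - 1*75942) + H/224703 = (-3*(-661))/(61611 - 1*75942) - 130931/224703 = 1983/(61611 - 75942) - 130931*1/224703 = 1983/(-14331) - 130931/224703 = 1983*(-1/14331) - 130931/224703 = -661/4777 - 130931/224703 = -773986070/1073406231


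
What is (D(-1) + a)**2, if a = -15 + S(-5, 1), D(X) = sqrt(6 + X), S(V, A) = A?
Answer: (-14 + sqrt(5))**2 ≈ 138.39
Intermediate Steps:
a = -14 (a = -15 + 1 = -14)
(D(-1) + a)**2 = (sqrt(6 - 1) - 14)**2 = (sqrt(5) - 14)**2 = (-14 + sqrt(5))**2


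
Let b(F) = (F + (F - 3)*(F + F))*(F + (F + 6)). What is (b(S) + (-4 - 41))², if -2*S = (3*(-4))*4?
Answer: 3100596489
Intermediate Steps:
S = 24 (S = -3*(-4)*4/2 = -(-6)*4 = -½*(-48) = 24)
b(F) = (6 + 2*F)*(F + 2*F*(-3 + F)) (b(F) = (F + (-3 + F)*(2*F))*(F + (6 + F)) = (F + 2*F*(-3 + F))*(6 + 2*F) = (6 + 2*F)*(F + 2*F*(-3 + F)))
(b(S) + (-4 - 41))² = (2*24*(-15 + 24 + 2*24²) + (-4 - 41))² = (2*24*(-15 + 24 + 2*576) - 45)² = (2*24*(-15 + 24 + 1152) - 45)² = (2*24*1161 - 45)² = (55728 - 45)² = 55683² = 3100596489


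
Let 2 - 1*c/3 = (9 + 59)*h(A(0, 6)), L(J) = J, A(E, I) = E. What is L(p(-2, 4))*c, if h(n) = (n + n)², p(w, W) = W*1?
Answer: 24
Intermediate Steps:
p(w, W) = W
h(n) = 4*n² (h(n) = (2*n)² = 4*n²)
c = 6 (c = 6 - 3*(9 + 59)*4*0² = 6 - 204*4*0 = 6 - 204*0 = 6 - 3*0 = 6 + 0 = 6)
L(p(-2, 4))*c = 4*6 = 24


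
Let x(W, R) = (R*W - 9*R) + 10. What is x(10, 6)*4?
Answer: 64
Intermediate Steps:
x(W, R) = 10 - 9*R + R*W (x(W, R) = (-9*R + R*W) + 10 = 10 - 9*R + R*W)
x(10, 6)*4 = (10 - 9*6 + 6*10)*4 = (10 - 54 + 60)*4 = 16*4 = 64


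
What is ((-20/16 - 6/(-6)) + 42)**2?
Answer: 27889/16 ≈ 1743.1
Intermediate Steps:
((-20/16 - 6/(-6)) + 42)**2 = ((-20*1/16 - 6*(-1/6)) + 42)**2 = ((-5/4 + 1) + 42)**2 = (-1/4 + 42)**2 = (167/4)**2 = 27889/16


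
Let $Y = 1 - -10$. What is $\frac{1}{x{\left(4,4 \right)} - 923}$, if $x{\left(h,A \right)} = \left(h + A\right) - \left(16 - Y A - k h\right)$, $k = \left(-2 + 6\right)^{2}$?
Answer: $- \frac{1}{823} \approx -0.0012151$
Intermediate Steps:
$Y = 11$ ($Y = 1 + 10 = 11$)
$k = 16$ ($k = 4^{2} = 16$)
$x{\left(h,A \right)} = -16 + 12 A + 17 h$ ($x{\left(h,A \right)} = \left(h + A\right) - \left(16 - 16 h - 11 A\right) = \left(A + h\right) - \left(16 - 16 h - 11 A\right) = \left(A + h\right) + \left(-16 + 11 A + 16 h\right) = -16 + 12 A + 17 h$)
$\frac{1}{x{\left(4,4 \right)} - 923} = \frac{1}{\left(-16 + 12 \cdot 4 + 17 \cdot 4\right) - 923} = \frac{1}{\left(-16 + 48 + 68\right) - 923} = \frac{1}{100 - 923} = \frac{1}{-823} = - \frac{1}{823}$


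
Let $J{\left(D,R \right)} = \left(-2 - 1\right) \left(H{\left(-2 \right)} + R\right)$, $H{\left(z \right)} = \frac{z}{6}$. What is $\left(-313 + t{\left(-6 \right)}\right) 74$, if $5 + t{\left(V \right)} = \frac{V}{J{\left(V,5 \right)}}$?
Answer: $- \frac{164502}{7} \approx -23500.0$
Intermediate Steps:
$H{\left(z \right)} = \frac{z}{6}$ ($H{\left(z \right)} = z \frac{1}{6} = \frac{z}{6}$)
$J{\left(D,R \right)} = 1 - 3 R$ ($J{\left(D,R \right)} = \left(-2 - 1\right) \left(\frac{1}{6} \left(-2\right) + R\right) = - 3 \left(- \frac{1}{3} + R\right) = 1 - 3 R$)
$t{\left(V \right)} = -5 - \frac{V}{14}$ ($t{\left(V \right)} = -5 + \frac{V}{1 - 15} = -5 + \frac{V}{-14} = -5 + V \left(- \frac{1}{14}\right) = -5 - \frac{V}{14}$)
$\left(-313 + t{\left(-6 \right)}\right) 74 = \left(-313 - \frac{32}{7}\right) 74 = \left(- \frac{2223}{7}\right) 74 = - \frac{164502}{7}$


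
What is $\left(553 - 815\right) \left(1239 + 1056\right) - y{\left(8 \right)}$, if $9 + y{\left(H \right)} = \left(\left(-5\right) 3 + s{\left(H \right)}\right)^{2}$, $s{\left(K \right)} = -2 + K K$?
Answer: $-603490$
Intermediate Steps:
$s{\left(K \right)} = -2 + K^{2}$
$y{\left(H \right)} = -9 + \left(-17 + H^{2}\right)^{2}$ ($y{\left(H \right)} = -9 + \left(\left(-5\right) 3 + \left(-2 + H^{2}\right)\right)^{2} = -9 + \left(-15 + \left(-2 + H^{2}\right)\right)^{2} = -9 + \left(-17 + H^{2}\right)^{2}$)
$\left(553 - 815\right) \left(1239 + 1056\right) - y{\left(8 \right)} = \left(553 - 815\right) \left(1239 + 1056\right) - \left(-9 + \left(-17 + 8^{2}\right)^{2}\right) = \left(-262\right) 2295 - \left(-9 + \left(-17 + 64\right)^{2}\right) = -601290 - \left(-9 + 47^{2}\right) = -601290 - \left(-9 + 2209\right) = -601290 - 2200 = -603490$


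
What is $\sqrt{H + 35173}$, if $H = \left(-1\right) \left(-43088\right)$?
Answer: $\sqrt{78261} \approx 279.75$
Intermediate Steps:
$H = 43088$
$\sqrt{H + 35173} = \sqrt{43088 + 35173} = \sqrt{78261}$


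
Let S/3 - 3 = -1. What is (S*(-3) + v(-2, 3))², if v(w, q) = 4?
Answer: 196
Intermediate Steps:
S = 6 (S = 9 + 3*(-1) = 9 - 3 = 6)
(S*(-3) + v(-2, 3))² = (6*(-3) + 4)² = (-18 + 4)² = (-14)² = 196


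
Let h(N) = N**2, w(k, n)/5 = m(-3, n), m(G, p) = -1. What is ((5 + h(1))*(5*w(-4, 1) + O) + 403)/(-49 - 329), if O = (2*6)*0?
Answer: -253/378 ≈ -0.66931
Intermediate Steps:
w(k, n) = -5 (w(k, n) = 5*(-1) = -5)
O = 0 (O = 12*0 = 0)
((5 + h(1))*(5*w(-4, 1) + O) + 403)/(-49 - 329) = ((5 + 1**2)*(5*(-5) + 0) + 403)/(-49 - 329) = ((5 + 1)*(-25 + 0) + 403)/(-378) = (6*(-25) + 403)*(-1/378) = (-150 + 403)*(-1/378) = 253*(-1/378) = -253/378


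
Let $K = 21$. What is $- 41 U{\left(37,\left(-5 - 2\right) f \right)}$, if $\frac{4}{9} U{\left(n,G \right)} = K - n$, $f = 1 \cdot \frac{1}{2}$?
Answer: $1476$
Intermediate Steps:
$f = \frac{1}{2}$ ($f = 1 \cdot \frac{1}{2} = \frac{1}{2} \approx 0.5$)
$U{\left(n,G \right)} = \frac{189}{4} - \frac{9 n}{4}$ ($U{\left(n,G \right)} = \frac{9 \left(21 - n\right)}{4} = \frac{189}{4} - \frac{9 n}{4}$)
$- 41 U{\left(37,\left(-5 - 2\right) f \right)} = - 41 \left(\frac{189}{4} - \frac{333}{4}\right) = \left(-41\right) \left(-36\right) = 1476$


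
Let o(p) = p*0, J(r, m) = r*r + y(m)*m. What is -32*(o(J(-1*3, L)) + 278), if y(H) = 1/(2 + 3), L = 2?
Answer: -8896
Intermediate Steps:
y(H) = ⅕ (y(H) = 1/5 = ⅕)
J(r, m) = r² + m/5 (J(r, m) = r*r + m/5 = r² + m/5)
o(p) = 0
-32*(o(J(-1*3, L)) + 278) = -32*(0 + 278) = -32*278 = -8896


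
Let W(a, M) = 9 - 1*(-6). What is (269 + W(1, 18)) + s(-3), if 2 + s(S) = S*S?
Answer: 291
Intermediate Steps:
W(a, M) = 15 (W(a, M) = 9 + 6 = 15)
s(S) = -2 + S² (s(S) = -2 + S*S = -2 + S²)
(269 + W(1, 18)) + s(-3) = (269 + 15) + (-2 + (-3)²) = 284 + (-2 + 9) = 284 + 7 = 291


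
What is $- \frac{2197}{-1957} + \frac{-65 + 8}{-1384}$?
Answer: $\frac{3152197}{2708488} \approx 1.1638$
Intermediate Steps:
$- \frac{2197}{-1957} + \frac{-65 + 8}{-1384} = \left(-2197\right) \left(- \frac{1}{1957}\right) - - \frac{57}{1384} = \frac{2197}{1957} + \frac{57}{1384} = \frac{3152197}{2708488}$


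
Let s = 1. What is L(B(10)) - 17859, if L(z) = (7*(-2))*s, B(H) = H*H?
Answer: -17873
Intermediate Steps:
B(H) = H²
L(z) = -14 (L(z) = (7*(-2))*1 = -14*1 = -14)
L(B(10)) - 17859 = -14 - 17859 = -17873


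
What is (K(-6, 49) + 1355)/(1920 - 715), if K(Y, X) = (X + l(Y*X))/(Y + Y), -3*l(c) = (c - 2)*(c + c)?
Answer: 74227/14460 ≈ 5.1333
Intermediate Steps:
l(c) = -2*c*(-2 + c)/3 (l(c) = -(c - 2)*(c + c)/3 = -(-2 + c)*2*c/3 = -2*c*(-2 + c)/3)
K(Y, X) = (X + 2*X*Y*(2 - X*Y)/3)/(2*Y) (K(Y, X) = (X + 2*(Y*X)*(2 - Y*X)/3)/(Y + Y) = (X + 2*(X*Y)*(2 - X*Y)/3)/((2*Y)) = (X + 2*(X*Y)*(2 - X*Y)/3)*(1/(2*Y)) = (X + 2*X*Y*(2 - X*Y)/3)*(1/(2*Y)) = (X + 2*X*Y*(2 - X*Y)/3)/(2*Y))
(K(-6, 49) + 1355)/(1920 - 715) = ((1/6)*49*(3 - 2*(-6)*(-2 + 49*(-6)))/(-6) + 1355)/(1920 - 715) = ((1/6)*49*(-1/6)*(3 - 2*(-6)*(-2 - 294)) + 1355)/1205 = ((1/6)*49*(-1/6)*(3 - 2*(-6)*(-296)) + 1355)*(1/1205) = ((1/6)*49*(-1/6)*(3 - 3552) + 1355)*(1/1205) = ((1/6)*49*(-1/6)*(-3549) + 1355)*(1/1205) = (57967/12 + 1355)*(1/1205) = (74227/12)*(1/1205) = 74227/14460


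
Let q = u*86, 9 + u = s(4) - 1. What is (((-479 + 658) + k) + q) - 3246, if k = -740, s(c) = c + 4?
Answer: -3979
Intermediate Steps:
s(c) = 4 + c
u = -2 (u = -9 + ((4 + 4) - 1) = -9 + (8 - 1) = -9 + 7 = -2)
q = -172 (q = -2*86 = -172)
(((-479 + 658) + k) + q) - 3246 = (((-479 + 658) - 740) - 172) - 3246 = ((179 - 740) - 172) - 3246 = (-561 - 172) - 3246 = -733 - 3246 = -3979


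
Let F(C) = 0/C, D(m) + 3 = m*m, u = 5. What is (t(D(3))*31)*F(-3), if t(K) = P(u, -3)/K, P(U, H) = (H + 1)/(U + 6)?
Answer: 0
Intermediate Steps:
P(U, H) = (1 + H)/(6 + U)
D(m) = -3 + m**2 (D(m) = -3 + m*m = -3 + m**2)
F(C) = 0
t(K) = -2/(11*K) (t(K) = ((1 - 3)/(6 + 5))/K = (-2/11)/K = ((1/11)*(-2))/K = -2/(11*K))
(t(D(3))*31)*F(-3) = (-2/(11*(-3 + 3**2))*31)*0 = (-2/(11*(-3 + 9))*31)*0 = (-2/11/6*31)*0 = (-2/11*1/6*31)*0 = -1/33*31*0 = -31/33*0 = 0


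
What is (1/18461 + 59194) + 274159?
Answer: 6154029734/18461 ≈ 3.3335e+5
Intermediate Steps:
(1/18461 + 59194) + 274159 = 1092780435/18461 + 274159 = 6154029734/18461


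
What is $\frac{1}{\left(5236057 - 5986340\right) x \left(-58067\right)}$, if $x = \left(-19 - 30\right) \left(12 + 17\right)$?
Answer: $- \frac{1}{61908256487581} \approx -1.6153 \cdot 10^{-14}$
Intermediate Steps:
$x = -1421$ ($x = \left(-49\right) 29 = -1421$)
$\frac{1}{\left(5236057 - 5986340\right) x \left(-58067\right)} = \frac{1}{\left(5236057 - 5986340\right) \left(\left(-1421\right) \left(-58067\right)\right)} = \frac{1}{\left(-750283\right) 82513207} = \left(- \frac{1}{750283}\right) \frac{1}{82513207} = - \frac{1}{61908256487581}$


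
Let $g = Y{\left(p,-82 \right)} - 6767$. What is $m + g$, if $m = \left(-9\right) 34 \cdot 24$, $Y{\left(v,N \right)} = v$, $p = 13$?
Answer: $-14098$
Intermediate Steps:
$g = -6754$ ($g = 13 - 6767 = -6754$)
$m = -7344$ ($m = \left(-306\right) 24 = -7344$)
$m + g = -7344 - 6754 = -14098$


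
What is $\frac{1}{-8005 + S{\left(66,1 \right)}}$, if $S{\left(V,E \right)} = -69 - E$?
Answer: $- \frac{1}{8075} \approx -0.00012384$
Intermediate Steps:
$\frac{1}{-8005 + S{\left(66,1 \right)}} = \frac{1}{-8005 - 70} = \frac{1}{-8075} = - \frac{1}{8075}$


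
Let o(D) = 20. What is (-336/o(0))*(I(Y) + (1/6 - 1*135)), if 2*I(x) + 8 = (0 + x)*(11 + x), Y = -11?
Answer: 11662/5 ≈ 2332.4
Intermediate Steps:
I(x) = -4 + x*(11 + x)/2 (I(x) = -4 + ((0 + x)*(11 + x))/2 = -4 + (x*(11 + x))/2 = -4 + x*(11 + x)/2)
(-336/o(0))*(I(Y) + (1/6 - 1*135)) = (-336/20)*((-4 + (½)*(-11)² + (11/2)*(-11)) + (1/6 - 1*135)) = (-336*1/20)*((-4 + (½)*121 - 121/2) + (⅙ - 135)) = -84*((-4 + 121/2 - 121/2) - 809/6)/5 = -84*(-4 - 809/6)/5 = -84/5*(-833/6) = 11662/5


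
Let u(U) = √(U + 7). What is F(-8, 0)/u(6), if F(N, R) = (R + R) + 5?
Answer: 5*√13/13 ≈ 1.3868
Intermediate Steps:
F(N, R) = 5 + 2*R (F(N, R) = 2*R + 5 = 5 + 2*R)
u(U) = √(7 + U)
F(-8, 0)/u(6) = (5 + 2*0)/(√(7 + 6)) = (5 + 0)/(√13) = 5*(√13/13) = 5*√13/13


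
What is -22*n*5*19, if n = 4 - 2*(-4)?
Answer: -25080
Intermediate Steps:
n = 12 (n = 4 + 8 = 12)
-22*n*5*19 = -22*12*5*19 = -1320*19 = -25080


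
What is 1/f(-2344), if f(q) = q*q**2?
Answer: -1/12878723584 ≈ -7.7647e-11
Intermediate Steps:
f(q) = q**3
1/f(-2344) = 1/((-2344)**3) = 1/(-12878723584) = -1/12878723584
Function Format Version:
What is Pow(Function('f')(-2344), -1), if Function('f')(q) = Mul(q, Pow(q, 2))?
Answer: Rational(-1, 12878723584) ≈ -7.7647e-11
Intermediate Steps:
Function('f')(q) = Pow(q, 3)
Pow(Function('f')(-2344), -1) = Pow(Pow(-2344, 3), -1) = Pow(-12878723584, -1) = Rational(-1, 12878723584)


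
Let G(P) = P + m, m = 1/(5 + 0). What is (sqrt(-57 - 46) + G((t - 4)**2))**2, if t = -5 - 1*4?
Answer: 713141/25 + 1692*I*sqrt(103)/5 ≈ 28526.0 + 3434.4*I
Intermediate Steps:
t = -9 (t = -5 - 4 = -9)
m = 1/5 ≈ 0.20000
G(P) = 1/5 + P (G(P) = P + 1/5 = 1/5 + P)
(sqrt(-57 - 46) + G((t - 4)**2))**2 = (sqrt(-57 - 46) + (1/5 + (-9 - 4)**2))**2 = (sqrt(-103) + (1/5 + (-13)**2))**2 = (I*sqrt(103) + (1/5 + 169))**2 = (I*sqrt(103) + 846/5)**2 = (846/5 + I*sqrt(103))**2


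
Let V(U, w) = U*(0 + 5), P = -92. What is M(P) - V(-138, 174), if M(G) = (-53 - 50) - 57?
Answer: 530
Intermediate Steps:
V(U, w) = 5*U (V(U, w) = U*5 = 5*U)
M(G) = -160 (M(G) = -103 - 57 = -160)
M(P) - V(-138, 174) = -160 - 5*(-138) = -160 - 1*(-690) = -160 + 690 = 530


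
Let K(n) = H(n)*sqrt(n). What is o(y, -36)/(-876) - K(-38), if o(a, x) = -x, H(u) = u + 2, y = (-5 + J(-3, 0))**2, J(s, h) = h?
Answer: -3/73 + 36*I*sqrt(38) ≈ -0.041096 + 221.92*I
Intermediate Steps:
y = 25 (y = (-5 + 0)**2 = (-5)**2 = 25)
H(u) = 2 + u
K(n) = sqrt(n)*(2 + n) (K(n) = (2 + n)*sqrt(n) = sqrt(n)*(2 + n))
o(y, -36)/(-876) - K(-38) = -1*(-36)/(-876) - sqrt(-38)*(2 - 38) = 36*(-1/876) - I*sqrt(38)*(-36) = -3/73 - (-36)*I*sqrt(38) = -3/73 + 36*I*sqrt(38)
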